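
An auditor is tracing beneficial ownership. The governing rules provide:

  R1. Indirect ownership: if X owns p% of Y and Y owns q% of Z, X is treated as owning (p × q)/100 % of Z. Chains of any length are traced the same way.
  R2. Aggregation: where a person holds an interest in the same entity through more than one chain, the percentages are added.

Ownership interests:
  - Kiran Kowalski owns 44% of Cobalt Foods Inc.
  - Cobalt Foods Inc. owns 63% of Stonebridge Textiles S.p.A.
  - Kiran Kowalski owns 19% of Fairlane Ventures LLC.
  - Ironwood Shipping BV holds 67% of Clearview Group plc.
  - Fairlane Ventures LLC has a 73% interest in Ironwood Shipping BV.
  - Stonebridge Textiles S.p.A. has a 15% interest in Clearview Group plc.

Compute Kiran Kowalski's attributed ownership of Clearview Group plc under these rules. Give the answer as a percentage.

13.4509%

Chain via Fairlane Ventures LLC → Ironwood Shipping BV (R1): 19% × 73% × 67% = 9.2929% of Clearview Group plc.
Chain via Cobalt Foods Inc. → Stonebridge Textiles S.p.A. (R1): 44% × 63% × 15% = 4.158% of Clearview Group plc.
Aggregating (R2): 9.2929% + 4.158% = 13.4509%.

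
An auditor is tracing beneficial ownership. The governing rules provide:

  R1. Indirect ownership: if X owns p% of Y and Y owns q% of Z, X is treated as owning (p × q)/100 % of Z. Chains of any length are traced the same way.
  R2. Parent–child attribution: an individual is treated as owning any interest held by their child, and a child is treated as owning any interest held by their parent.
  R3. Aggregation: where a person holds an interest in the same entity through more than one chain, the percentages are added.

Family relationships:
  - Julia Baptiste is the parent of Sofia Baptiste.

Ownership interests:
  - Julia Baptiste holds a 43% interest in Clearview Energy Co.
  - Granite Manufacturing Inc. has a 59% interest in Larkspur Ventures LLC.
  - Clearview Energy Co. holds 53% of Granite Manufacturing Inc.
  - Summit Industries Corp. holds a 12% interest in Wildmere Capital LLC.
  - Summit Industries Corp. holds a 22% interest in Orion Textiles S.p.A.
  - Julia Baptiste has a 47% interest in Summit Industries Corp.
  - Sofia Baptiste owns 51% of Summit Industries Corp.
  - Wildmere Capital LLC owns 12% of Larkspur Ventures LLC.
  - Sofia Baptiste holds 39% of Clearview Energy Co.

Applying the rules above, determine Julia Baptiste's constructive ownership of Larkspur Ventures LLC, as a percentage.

By parent–child attribution (R2), Julia Baptiste is treated as also owning Sofia Baptiste's interest in Summit Industries Corp, giving 47% + 51% = 98%.
By parent–child attribution (R2), Julia Baptiste is treated as also owning Sofia Baptiste's interest in Clearview Energy Co, giving 43% + 39% = 82%.
Chain via Summit Industries Corp. → Wildmere Capital LLC (R1): 98% × 12% × 12% = 1.4112% of Larkspur Ventures LLC.
Chain via Clearview Energy Co. → Granite Manufacturing Inc. (R1): 82% × 53% × 59% = 25.6414% of Larkspur Ventures LLC.
Aggregating (R3): 1.4112% + 25.6414% = 27.0526%.

27.0526%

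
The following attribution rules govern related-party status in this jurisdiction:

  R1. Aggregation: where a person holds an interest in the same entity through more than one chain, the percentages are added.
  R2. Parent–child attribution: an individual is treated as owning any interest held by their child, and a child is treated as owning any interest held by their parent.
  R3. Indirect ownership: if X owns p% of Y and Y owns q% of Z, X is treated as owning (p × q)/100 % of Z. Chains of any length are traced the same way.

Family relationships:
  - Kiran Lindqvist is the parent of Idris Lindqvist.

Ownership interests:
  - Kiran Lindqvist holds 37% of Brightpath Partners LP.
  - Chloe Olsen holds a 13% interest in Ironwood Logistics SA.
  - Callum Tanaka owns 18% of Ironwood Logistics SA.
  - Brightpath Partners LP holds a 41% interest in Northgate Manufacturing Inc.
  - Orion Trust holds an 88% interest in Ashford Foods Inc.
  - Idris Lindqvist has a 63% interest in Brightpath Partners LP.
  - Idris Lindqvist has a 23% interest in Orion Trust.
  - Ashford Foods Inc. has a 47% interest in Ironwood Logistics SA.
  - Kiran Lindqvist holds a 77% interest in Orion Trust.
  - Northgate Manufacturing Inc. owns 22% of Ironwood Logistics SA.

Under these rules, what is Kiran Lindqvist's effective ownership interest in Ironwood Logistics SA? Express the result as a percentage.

50.38%

By parent–child attribution (R2), Kiran Lindqvist is treated as also owning Idris Lindqvist's interest in Brightpath Partners LP, giving 37% + 63% = 100%.
By parent–child attribution (R2), Kiran Lindqvist is treated as also owning Idris Lindqvist's interest in Orion Trust, giving 77% + 23% = 100%.
Chain via Brightpath Partners LP → Northgate Manufacturing Inc. (R3): 100% × 41% × 22% = 9.02% of Ironwood Logistics SA.
Chain via Orion Trust → Ashford Foods Inc. (R3): 100% × 88% × 47% = 41.36% of Ironwood Logistics SA.
Aggregating (R1): 9.02% + 41.36% = 50.38%.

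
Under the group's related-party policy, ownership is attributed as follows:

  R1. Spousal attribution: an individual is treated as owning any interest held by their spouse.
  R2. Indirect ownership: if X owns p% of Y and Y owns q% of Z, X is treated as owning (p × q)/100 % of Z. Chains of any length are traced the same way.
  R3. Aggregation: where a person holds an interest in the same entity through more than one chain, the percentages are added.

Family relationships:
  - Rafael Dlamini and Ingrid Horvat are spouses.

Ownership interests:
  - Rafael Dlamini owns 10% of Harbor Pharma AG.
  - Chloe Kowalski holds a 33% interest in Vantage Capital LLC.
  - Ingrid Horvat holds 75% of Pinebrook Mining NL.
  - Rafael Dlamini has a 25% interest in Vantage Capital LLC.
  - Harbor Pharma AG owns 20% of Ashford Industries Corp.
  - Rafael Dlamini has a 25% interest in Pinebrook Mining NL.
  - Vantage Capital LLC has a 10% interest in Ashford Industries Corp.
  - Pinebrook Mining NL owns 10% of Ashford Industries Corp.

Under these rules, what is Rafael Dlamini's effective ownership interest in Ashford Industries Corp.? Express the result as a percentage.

By spousal attribution (R1), Rafael Dlamini is treated as also owning Ingrid Horvat's interest in Pinebrook Mining NL, giving 25% + 75% = 100%.
Chain via Vantage Capital LLC (R2): 25% × 10% = 2.5% of Ashford Industries Corp.
Chain via Harbor Pharma AG (R2): 10% × 20% = 2% of Ashford Industries Corp.
Chain via Pinebrook Mining NL (R2): 100% × 10% = 10% of Ashford Industries Corp.
Aggregating (R3): 2.5% + 2% + 10% = 14.5%.

14.5%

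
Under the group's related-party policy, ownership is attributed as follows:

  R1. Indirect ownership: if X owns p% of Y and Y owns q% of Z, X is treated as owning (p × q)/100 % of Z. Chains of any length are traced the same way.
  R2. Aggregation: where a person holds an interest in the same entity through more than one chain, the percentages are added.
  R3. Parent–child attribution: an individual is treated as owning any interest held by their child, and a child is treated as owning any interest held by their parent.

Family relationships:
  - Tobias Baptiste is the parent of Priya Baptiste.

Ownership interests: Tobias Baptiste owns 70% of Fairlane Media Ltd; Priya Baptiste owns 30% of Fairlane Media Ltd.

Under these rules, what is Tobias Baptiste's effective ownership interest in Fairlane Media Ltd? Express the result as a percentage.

100%

By parent–child attribution (R3), Tobias Baptiste is treated as also owning Priya Baptiste's interest in Fairlane Media Ltd, giving 70% + 30% = 100%.
Direct interest in Fairlane Media Ltd: 100%.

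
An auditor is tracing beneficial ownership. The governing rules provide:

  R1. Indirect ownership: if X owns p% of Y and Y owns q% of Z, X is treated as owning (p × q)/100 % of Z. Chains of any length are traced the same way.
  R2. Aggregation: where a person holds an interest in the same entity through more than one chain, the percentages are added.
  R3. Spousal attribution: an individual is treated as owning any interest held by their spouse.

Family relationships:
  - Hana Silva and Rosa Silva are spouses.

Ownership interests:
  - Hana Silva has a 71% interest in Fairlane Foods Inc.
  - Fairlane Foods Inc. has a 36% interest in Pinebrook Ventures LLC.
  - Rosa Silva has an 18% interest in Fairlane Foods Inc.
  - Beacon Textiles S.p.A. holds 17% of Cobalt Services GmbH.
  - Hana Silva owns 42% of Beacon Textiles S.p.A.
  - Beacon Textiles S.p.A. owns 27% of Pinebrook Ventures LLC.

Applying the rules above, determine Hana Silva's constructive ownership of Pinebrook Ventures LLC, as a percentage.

43.38%

By spousal attribution (R3), Hana Silva is treated as also owning Rosa Silva's interest in Fairlane Foods Inc, giving 71% + 18% = 89%.
Chain via Fairlane Foods Inc. (R1): 89% × 36% = 32.04% of Pinebrook Ventures LLC.
Chain via Beacon Textiles S.p.A. (R1): 42% × 27% = 11.34% of Pinebrook Ventures LLC.
Aggregating (R2): 32.04% + 11.34% = 43.38%.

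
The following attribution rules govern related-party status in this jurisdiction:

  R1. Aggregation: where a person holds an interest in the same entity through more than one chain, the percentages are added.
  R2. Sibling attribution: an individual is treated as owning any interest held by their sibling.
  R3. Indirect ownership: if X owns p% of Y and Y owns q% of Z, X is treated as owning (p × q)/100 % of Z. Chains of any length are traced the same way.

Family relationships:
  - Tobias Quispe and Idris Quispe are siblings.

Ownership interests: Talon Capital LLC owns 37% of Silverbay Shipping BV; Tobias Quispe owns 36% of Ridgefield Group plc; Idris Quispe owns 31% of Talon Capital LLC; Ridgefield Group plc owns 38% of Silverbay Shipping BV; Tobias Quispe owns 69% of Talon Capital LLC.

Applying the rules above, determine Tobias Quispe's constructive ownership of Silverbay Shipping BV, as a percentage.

By sibling attribution (R2), Tobias Quispe is treated as also owning Idris Quispe's interest in Talon Capital LLC, giving 69% + 31% = 100%.
Chain via Ridgefield Group plc (R3): 36% × 38% = 13.68% of Silverbay Shipping BV.
Chain via Talon Capital LLC (R3): 100% × 37% = 37% of Silverbay Shipping BV.
Aggregating (R1): 13.68% + 37% = 50.68%.

50.68%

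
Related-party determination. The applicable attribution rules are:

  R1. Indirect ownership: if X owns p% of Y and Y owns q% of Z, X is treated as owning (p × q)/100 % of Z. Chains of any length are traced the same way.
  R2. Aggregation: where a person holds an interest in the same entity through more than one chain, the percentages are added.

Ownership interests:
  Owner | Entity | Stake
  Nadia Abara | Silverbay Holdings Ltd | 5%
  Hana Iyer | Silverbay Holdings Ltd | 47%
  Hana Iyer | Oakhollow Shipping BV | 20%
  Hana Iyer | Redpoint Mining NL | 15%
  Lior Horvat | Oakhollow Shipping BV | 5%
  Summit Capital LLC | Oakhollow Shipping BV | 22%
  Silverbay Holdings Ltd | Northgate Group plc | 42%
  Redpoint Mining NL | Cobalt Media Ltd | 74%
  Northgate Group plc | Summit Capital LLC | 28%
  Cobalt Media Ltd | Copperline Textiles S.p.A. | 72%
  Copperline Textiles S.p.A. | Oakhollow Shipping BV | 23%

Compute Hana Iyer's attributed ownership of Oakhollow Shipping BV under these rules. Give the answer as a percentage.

23.054144%

Chain via Silverbay Holdings Ltd → Northgate Group plc → Summit Capital LLC (R1): 47% × 42% × 28% × 22% = 1.215984% of Oakhollow Shipping BV.
Chain via Redpoint Mining NL → Cobalt Media Ltd → Copperline Textiles S.p.A. (R1): 15% × 74% × 72% × 23% = 1.83816% of Oakhollow Shipping BV.
Direct interest in Oakhollow Shipping BV: 20%.
Aggregating (R2): 1.215984% + 1.83816% + 20% = 23.054144%.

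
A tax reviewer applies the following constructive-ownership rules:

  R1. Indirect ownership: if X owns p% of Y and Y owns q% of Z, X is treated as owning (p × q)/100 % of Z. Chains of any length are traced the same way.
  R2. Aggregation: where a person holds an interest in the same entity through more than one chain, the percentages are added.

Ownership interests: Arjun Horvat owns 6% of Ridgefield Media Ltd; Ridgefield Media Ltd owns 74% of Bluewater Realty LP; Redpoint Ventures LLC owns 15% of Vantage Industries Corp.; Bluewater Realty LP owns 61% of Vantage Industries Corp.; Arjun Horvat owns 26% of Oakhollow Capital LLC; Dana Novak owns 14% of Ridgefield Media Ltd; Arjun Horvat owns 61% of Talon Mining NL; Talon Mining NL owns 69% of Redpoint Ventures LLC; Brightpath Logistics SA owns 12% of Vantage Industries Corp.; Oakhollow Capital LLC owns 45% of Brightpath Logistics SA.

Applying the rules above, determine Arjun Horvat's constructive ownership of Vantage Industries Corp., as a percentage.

10.4259%

Chain via Ridgefield Media Ltd → Bluewater Realty LP (R1): 6% × 74% × 61% = 2.7084% of Vantage Industries Corp.
Chain via Talon Mining NL → Redpoint Ventures LLC (R1): 61% × 69% × 15% = 6.3135% of Vantage Industries Corp.
Chain via Oakhollow Capital LLC → Brightpath Logistics SA (R1): 26% × 45% × 12% = 1.404% of Vantage Industries Corp.
Aggregating (R2): 2.7084% + 6.3135% + 1.404% = 10.4259%.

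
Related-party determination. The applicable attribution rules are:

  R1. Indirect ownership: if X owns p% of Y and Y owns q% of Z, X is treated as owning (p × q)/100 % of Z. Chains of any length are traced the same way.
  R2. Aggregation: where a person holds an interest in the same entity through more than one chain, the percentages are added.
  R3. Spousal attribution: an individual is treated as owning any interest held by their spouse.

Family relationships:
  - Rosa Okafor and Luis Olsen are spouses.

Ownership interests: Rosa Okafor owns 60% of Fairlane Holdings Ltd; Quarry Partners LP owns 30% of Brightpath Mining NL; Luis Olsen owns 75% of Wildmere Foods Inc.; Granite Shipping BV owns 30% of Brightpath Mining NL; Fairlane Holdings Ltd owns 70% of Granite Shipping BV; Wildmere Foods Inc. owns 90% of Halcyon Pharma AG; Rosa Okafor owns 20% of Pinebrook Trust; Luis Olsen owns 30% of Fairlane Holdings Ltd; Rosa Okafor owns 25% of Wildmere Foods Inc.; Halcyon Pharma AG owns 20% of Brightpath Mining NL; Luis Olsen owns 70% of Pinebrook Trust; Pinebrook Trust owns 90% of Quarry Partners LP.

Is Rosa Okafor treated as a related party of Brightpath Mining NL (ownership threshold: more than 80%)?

By spousal attribution (R3), Rosa Okafor is treated as also owning Luis Olsen's interest in Wildmere Foods Inc, giving 25% + 75% = 100%.
By spousal attribution (R3), Rosa Okafor is treated as also owning Luis Olsen's interest in Fairlane Holdings Ltd, giving 60% + 30% = 90%.
By spousal attribution (R3), Rosa Okafor is treated as also owning Luis Olsen's interest in Pinebrook Trust, giving 20% + 70% = 90%.
Chain via Wildmere Foods Inc. → Halcyon Pharma AG (R1): 100% × 90% × 20% = 18% of Brightpath Mining NL.
Chain via Fairlane Holdings Ltd → Granite Shipping BV (R1): 90% × 70% × 30% = 18.9% of Brightpath Mining NL.
Chain via Pinebrook Trust → Quarry Partners LP (R1): 90% × 90% × 30% = 24.3% of Brightpath Mining NL.
Aggregating (R2): 18% + 18.9% + 24.3% = 61.2%.
61.2% does not exceed the 80% threshold, so Rosa is not a related party to Brightpath Mining NL.

No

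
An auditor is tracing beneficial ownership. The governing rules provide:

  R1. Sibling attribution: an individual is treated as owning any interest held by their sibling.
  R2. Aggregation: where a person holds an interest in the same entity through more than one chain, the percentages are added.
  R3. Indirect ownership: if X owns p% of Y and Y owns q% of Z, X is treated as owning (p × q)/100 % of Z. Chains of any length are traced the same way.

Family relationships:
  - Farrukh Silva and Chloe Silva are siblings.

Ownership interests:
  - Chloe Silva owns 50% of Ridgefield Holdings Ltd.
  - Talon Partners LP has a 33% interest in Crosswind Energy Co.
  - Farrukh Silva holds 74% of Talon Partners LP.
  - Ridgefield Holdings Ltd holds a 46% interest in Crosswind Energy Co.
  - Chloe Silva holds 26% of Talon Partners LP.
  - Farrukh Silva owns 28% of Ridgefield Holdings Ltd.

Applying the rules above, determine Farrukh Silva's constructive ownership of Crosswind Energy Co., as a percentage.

68.88%

By sibling attribution (R1), Farrukh Silva is treated as also owning Chloe Silva's interest in Ridgefield Holdings Ltd, giving 28% + 50% = 78%.
By sibling attribution (R1), Farrukh Silva is treated as also owning Chloe Silva's interest in Talon Partners LP, giving 74% + 26% = 100%.
Chain via Ridgefield Holdings Ltd (R3): 78% × 46% = 35.88% of Crosswind Energy Co.
Chain via Talon Partners LP (R3): 100% × 33% = 33% of Crosswind Energy Co.
Aggregating (R2): 35.88% + 33% = 68.88%.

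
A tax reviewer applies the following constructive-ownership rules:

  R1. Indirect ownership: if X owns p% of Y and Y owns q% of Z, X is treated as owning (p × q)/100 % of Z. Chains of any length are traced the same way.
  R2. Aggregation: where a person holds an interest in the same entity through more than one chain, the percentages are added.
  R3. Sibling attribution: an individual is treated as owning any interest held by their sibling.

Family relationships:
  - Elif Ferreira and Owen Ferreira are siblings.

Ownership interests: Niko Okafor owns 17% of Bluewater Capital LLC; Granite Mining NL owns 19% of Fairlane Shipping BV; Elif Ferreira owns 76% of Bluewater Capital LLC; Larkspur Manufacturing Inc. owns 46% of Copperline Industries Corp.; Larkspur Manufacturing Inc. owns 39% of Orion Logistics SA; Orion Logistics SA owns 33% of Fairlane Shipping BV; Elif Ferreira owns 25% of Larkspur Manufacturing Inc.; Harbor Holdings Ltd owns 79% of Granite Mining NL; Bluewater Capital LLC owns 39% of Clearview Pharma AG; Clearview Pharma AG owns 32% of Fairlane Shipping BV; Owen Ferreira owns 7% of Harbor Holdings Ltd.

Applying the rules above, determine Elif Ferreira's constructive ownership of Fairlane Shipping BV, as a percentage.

13.753%

By sibling attribution (R3), Elif Ferreira is treated as owning Owen Ferreira's 7% interest in Harbor Holdings Ltd.
Chain via Bluewater Capital LLC → Clearview Pharma AG (R1): 76% × 39% × 32% = 9.4848% of Fairlane Shipping BV.
Chain via Larkspur Manufacturing Inc. → Orion Logistics SA (R1): 25% × 39% × 33% = 3.2175% of Fairlane Shipping BV.
Chain via Harbor Holdings Ltd → Granite Mining NL (R1): 7% × 79% × 19% = 1.0507% of Fairlane Shipping BV.
Aggregating (R2): 9.4848% + 3.2175% + 1.0507% = 13.753%.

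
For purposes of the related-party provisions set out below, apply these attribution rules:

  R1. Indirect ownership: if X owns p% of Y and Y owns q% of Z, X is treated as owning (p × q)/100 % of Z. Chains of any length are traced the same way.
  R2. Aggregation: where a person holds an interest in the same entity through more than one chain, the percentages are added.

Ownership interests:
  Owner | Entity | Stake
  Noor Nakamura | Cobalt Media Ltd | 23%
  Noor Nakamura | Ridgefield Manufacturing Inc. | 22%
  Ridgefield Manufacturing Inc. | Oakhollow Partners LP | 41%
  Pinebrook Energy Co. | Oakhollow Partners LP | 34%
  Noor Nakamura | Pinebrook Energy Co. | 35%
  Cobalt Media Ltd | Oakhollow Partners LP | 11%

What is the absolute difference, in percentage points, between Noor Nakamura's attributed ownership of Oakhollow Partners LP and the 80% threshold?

56.55

Chain via Cobalt Media Ltd (R1): 23% × 11% = 2.53% of Oakhollow Partners LP.
Chain via Pinebrook Energy Co. (R1): 35% × 34% = 11.9% of Oakhollow Partners LP.
Chain via Ridgefield Manufacturing Inc. (R1): 22% × 41% = 9.02% of Oakhollow Partners LP.
Aggregating (R2): 2.53% + 11.9% + 9.02% = 23.45%.
23.45% falls short of the 80% threshold by 56.55 percentage points.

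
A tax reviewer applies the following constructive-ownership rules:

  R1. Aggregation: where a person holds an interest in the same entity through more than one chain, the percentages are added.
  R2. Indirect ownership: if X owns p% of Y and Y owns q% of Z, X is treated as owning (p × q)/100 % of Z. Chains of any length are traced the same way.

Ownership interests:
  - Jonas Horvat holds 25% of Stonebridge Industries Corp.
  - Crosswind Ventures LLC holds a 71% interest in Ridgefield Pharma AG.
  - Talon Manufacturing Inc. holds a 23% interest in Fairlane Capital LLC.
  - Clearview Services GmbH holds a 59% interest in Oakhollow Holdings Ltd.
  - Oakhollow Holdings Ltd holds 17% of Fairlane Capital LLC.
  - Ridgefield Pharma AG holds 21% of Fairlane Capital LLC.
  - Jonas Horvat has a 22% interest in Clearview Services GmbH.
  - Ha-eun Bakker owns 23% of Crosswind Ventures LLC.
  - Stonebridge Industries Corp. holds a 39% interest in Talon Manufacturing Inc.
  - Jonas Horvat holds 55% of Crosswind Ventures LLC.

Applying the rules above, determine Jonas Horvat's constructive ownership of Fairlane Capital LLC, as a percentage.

12.6496%

Chain via Crosswind Ventures LLC → Ridgefield Pharma AG (R2): 55% × 71% × 21% = 8.2005% of Fairlane Capital LLC.
Chain via Clearview Services GmbH → Oakhollow Holdings Ltd (R2): 22% × 59% × 17% = 2.2066% of Fairlane Capital LLC.
Chain via Stonebridge Industries Corp. → Talon Manufacturing Inc. (R2): 25% × 39% × 23% = 2.2425% of Fairlane Capital LLC.
Aggregating (R1): 8.2005% + 2.2066% + 2.2425% = 12.6496%.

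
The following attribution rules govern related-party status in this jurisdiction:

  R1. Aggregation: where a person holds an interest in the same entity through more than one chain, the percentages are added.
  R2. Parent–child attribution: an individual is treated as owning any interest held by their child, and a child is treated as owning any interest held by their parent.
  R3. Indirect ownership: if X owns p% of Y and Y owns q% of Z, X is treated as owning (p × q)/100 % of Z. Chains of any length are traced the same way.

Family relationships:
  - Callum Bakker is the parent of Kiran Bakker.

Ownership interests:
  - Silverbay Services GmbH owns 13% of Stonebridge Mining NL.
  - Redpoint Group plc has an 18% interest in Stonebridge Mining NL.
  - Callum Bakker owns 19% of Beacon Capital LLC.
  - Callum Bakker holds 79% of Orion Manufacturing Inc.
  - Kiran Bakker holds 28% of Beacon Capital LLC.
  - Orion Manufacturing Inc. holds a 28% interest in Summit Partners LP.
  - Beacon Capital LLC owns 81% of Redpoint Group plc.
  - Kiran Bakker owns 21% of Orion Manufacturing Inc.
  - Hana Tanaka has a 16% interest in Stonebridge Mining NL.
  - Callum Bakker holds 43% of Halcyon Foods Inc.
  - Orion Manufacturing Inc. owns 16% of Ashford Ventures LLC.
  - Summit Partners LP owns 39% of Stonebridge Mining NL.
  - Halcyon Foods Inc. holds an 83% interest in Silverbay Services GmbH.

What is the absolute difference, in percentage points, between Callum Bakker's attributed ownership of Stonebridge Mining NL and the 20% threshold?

By parent–child attribution (R2), Callum Bakker is treated as also owning Kiran Bakker's interest in Beacon Capital LLC, giving 19% + 28% = 47%.
By parent–child attribution (R2), Callum Bakker is treated as also owning Kiran Bakker's interest in Orion Manufacturing Inc, giving 79% + 21% = 100%.
Chain via Halcyon Foods Inc. → Silverbay Services GmbH (R3): 43% × 83% × 13% = 4.6397% of Stonebridge Mining NL.
Chain via Beacon Capital LLC → Redpoint Group plc (R3): 47% × 81% × 18% = 6.8526% of Stonebridge Mining NL.
Chain via Orion Manufacturing Inc. → Summit Partners LP (R3): 100% × 28% × 39% = 10.92% of Stonebridge Mining NL.
Aggregating (R1): 4.6397% + 6.8526% + 10.92% = 22.4123%.
22.4123% exceeds the 20% threshold by 2.4123 percentage points.

2.4123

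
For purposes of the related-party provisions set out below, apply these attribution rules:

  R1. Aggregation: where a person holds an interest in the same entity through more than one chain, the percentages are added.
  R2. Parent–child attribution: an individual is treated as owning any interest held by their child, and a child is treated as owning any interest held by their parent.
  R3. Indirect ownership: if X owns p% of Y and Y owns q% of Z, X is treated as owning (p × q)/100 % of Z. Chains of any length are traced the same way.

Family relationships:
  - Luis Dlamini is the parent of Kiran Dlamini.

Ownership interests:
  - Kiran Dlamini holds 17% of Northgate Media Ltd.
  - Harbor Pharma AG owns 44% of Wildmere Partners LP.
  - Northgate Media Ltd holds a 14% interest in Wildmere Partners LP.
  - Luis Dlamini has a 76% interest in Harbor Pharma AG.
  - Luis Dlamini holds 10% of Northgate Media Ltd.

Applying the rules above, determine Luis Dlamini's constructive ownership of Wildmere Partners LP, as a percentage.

By parent–child attribution (R2), Luis Dlamini is treated as also owning Kiran Dlamini's interest in Northgate Media Ltd, giving 10% + 17% = 27%.
Chain via Northgate Media Ltd (R3): 27% × 14% = 3.78% of Wildmere Partners LP.
Chain via Harbor Pharma AG (R3): 76% × 44% = 33.44% of Wildmere Partners LP.
Aggregating (R1): 3.78% + 33.44% = 37.22%.

37.22%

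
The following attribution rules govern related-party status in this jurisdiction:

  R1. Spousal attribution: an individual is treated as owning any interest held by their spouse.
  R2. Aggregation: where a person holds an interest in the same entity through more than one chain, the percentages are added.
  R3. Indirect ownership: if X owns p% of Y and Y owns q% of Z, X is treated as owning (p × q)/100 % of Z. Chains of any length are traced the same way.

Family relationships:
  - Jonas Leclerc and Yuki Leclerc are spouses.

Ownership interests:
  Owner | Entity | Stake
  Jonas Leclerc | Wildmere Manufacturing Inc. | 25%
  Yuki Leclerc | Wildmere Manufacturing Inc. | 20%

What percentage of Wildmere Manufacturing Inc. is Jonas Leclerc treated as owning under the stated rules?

45%

By spousal attribution (R1), Jonas Leclerc is treated as also owning Yuki Leclerc's interest in Wildmere Manufacturing Inc, giving 25% + 20% = 45%.
Direct interest in Wildmere Manufacturing Inc: 45%.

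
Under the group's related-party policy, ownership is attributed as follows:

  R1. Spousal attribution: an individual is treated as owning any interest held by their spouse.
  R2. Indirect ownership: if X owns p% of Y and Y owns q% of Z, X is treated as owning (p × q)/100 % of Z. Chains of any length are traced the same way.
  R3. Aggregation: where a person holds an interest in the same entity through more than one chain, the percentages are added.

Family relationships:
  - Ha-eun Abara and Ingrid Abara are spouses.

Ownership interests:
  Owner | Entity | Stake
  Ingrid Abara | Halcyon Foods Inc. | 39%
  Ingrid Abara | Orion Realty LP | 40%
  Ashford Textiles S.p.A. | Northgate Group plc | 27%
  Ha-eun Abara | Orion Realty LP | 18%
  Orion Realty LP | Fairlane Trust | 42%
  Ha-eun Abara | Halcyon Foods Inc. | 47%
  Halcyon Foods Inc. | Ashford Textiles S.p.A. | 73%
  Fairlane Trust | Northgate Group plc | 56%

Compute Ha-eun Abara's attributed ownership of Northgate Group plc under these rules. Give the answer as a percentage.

30.5922%

By spousal attribution (R1), Ha-eun Abara is treated as also owning Ingrid Abara's interest in Halcyon Foods Inc, giving 47% + 39% = 86%.
By spousal attribution (R1), Ha-eun Abara is treated as also owning Ingrid Abara's interest in Orion Realty LP, giving 18% + 40% = 58%.
Chain via Halcyon Foods Inc. → Ashford Textiles S.p.A. (R2): 86% × 73% × 27% = 16.9506% of Northgate Group plc.
Chain via Orion Realty LP → Fairlane Trust (R2): 58% × 42% × 56% = 13.6416% of Northgate Group plc.
Aggregating (R3): 16.9506% + 13.6416% = 30.5922%.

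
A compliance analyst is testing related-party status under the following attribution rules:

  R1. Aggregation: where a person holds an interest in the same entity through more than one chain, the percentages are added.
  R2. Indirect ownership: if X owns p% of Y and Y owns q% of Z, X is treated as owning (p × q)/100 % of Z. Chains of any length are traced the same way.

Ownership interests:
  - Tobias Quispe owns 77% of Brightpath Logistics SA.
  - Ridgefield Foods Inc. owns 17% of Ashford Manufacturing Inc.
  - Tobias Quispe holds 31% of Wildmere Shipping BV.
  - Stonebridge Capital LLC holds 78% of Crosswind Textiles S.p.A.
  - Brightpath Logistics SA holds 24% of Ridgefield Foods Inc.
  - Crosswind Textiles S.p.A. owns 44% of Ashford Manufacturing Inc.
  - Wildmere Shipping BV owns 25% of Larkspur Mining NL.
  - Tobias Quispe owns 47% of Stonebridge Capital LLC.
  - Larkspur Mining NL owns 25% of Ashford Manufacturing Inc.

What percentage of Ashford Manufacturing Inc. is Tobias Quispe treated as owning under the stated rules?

21.2095%

Chain via Wildmere Shipping BV → Larkspur Mining NL (R2): 31% × 25% × 25% = 1.9375% of Ashford Manufacturing Inc.
Chain via Stonebridge Capital LLC → Crosswind Textiles S.p.A. (R2): 47% × 78% × 44% = 16.1304% of Ashford Manufacturing Inc.
Chain via Brightpath Logistics SA → Ridgefield Foods Inc. (R2): 77% × 24% × 17% = 3.1416% of Ashford Manufacturing Inc.
Aggregating (R1): 1.9375% + 16.1304% + 3.1416% = 21.2095%.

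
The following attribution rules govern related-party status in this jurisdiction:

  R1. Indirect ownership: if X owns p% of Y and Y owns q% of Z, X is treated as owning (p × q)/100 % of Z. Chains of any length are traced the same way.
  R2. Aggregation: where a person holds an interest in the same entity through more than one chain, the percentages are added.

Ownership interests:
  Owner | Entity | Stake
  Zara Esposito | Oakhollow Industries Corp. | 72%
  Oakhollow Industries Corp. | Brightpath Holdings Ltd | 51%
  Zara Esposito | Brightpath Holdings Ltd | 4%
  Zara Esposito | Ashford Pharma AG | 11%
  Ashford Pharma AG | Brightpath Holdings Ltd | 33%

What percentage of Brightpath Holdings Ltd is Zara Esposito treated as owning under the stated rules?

44.35%

Chain via Ashford Pharma AG (R1): 11% × 33% = 3.63% of Brightpath Holdings Ltd.
Chain via Oakhollow Industries Corp. (R1): 72% × 51% = 36.72% of Brightpath Holdings Ltd.
Direct interest in Brightpath Holdings Ltd: 4%.
Aggregating (R2): 3.63% + 36.72% + 4% = 44.35%.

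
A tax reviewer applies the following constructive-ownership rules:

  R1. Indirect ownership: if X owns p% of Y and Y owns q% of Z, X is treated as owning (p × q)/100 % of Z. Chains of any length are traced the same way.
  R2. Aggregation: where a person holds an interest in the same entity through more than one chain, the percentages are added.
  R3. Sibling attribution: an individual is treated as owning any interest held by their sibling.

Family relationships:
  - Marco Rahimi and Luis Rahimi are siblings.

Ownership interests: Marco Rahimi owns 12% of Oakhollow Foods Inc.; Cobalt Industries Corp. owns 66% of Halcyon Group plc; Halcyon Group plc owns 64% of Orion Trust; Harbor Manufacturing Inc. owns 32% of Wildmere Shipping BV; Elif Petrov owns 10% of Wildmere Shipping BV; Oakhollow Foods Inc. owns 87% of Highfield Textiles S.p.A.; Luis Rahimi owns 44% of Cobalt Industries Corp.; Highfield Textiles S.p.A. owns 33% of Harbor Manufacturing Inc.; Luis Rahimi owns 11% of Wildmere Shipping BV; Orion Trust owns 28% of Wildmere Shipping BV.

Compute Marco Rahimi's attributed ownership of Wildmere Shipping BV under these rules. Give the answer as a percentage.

By sibling attribution (R3), Marco Rahimi is treated as owning Luis Rahimi's 44% interest in Cobalt Industries Corp.
By sibling attribution (R3), Marco Rahimi is treated as owning Luis Rahimi's 11% interest in Wildmere Shipping BV.
Chain via Oakhollow Foods Inc. → Highfield Textiles S.p.A. → Harbor Manufacturing Inc. (R1): 12% × 87% × 33% × 32% = 1.102464% of Wildmere Shipping BV.
Chain via Cobalt Industries Corp. → Halcyon Group plc → Orion Trust (R1): 44% × 66% × 64% × 28% = 5.203968% of Wildmere Shipping BV.
Direct interest in Wildmere Shipping BV: 11%.
Aggregating (R2): 1.102464% + 5.203968% + 11% = 17.306432%.

17.306432%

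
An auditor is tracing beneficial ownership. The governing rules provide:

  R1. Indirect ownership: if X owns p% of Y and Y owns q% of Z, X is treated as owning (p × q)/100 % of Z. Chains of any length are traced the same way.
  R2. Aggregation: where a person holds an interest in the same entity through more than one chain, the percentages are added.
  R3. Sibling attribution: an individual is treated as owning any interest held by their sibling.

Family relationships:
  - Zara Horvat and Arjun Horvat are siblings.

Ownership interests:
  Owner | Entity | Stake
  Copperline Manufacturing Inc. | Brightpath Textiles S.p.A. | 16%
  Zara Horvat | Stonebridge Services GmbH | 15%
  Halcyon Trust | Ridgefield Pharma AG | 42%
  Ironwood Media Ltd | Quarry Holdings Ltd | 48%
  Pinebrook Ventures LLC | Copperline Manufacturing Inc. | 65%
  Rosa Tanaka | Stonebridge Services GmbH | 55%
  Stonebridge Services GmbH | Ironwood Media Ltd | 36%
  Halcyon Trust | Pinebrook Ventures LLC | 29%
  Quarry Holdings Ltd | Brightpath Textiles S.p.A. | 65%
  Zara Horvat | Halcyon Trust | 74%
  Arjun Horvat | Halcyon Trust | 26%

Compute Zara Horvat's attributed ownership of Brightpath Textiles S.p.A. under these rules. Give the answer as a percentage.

By sibling attribution (R3), Zara Horvat is treated as also owning Arjun Horvat's interest in Halcyon Trust, giving 74% + 26% = 100%.
Chain via Halcyon Trust → Pinebrook Ventures LLC → Copperline Manufacturing Inc. (R1): 100% × 29% × 65% × 16% = 3.016% of Brightpath Textiles S.p.A.
Chain via Stonebridge Services GmbH → Ironwood Media Ltd → Quarry Holdings Ltd (R1): 15% × 36% × 48% × 65% = 1.6848% of Brightpath Textiles S.p.A.
Aggregating (R2): 3.016% + 1.6848% = 4.7008%.

4.7008%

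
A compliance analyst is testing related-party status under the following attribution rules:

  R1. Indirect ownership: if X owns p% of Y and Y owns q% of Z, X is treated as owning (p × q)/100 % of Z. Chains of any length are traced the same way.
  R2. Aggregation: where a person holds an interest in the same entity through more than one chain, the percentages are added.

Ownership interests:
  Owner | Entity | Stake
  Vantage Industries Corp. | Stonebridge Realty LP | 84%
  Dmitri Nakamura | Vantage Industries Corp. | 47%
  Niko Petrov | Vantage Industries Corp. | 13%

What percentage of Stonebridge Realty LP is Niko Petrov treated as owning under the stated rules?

10.92%

Chain via Vantage Industries Corp. (R1): 13% × 84% = 10.92% of Stonebridge Realty LP.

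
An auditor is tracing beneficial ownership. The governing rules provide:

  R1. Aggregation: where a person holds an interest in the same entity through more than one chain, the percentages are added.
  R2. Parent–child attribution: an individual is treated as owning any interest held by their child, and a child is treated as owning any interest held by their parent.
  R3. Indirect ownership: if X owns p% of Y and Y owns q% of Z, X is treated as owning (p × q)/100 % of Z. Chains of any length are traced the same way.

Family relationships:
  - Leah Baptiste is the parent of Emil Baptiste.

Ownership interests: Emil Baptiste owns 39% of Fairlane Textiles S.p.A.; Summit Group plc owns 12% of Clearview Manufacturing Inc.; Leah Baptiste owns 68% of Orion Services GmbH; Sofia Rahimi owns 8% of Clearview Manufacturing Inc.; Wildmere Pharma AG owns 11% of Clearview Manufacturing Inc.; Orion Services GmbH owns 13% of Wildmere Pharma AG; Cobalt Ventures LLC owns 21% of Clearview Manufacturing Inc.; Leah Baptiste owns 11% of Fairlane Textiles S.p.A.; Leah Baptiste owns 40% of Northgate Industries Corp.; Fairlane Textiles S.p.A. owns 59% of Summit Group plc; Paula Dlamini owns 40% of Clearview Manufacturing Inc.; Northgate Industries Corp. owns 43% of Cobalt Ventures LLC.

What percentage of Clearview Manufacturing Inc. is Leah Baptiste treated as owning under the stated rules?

8.1244%

By parent–child attribution (R2), Leah Baptiste is treated as also owning Emil Baptiste's interest in Fairlane Textiles S.p.A, giving 11% + 39% = 50%.
Chain via Fairlane Textiles S.p.A. → Summit Group plc (R3): 50% × 59% × 12% = 3.54% of Clearview Manufacturing Inc.
Chain via Northgate Industries Corp. → Cobalt Ventures LLC (R3): 40% × 43% × 21% = 3.612% of Clearview Manufacturing Inc.
Chain via Orion Services GmbH → Wildmere Pharma AG (R3): 68% × 13% × 11% = 0.9724% of Clearview Manufacturing Inc.
Aggregating (R1): 3.54% + 3.612% + 0.9724% = 8.1244%.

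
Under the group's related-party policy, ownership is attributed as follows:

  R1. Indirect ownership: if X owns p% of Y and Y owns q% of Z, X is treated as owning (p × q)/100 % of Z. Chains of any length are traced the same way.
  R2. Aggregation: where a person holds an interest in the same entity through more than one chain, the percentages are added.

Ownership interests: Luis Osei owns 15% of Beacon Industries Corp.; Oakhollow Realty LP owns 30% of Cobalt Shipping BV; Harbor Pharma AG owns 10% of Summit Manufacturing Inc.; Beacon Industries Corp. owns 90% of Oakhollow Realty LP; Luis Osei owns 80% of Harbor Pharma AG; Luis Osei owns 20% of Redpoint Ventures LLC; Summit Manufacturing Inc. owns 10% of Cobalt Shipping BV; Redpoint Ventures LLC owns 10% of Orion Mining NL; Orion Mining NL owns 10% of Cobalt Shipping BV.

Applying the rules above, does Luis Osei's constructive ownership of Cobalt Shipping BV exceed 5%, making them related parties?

Chain via Redpoint Ventures LLC → Orion Mining NL (R1): 20% × 10% × 10% = 0.2% of Cobalt Shipping BV.
Chain via Beacon Industries Corp. → Oakhollow Realty LP (R1): 15% × 90% × 30% = 4.05% of Cobalt Shipping BV.
Chain via Harbor Pharma AG → Summit Manufacturing Inc. (R1): 80% × 10% × 10% = 0.8% of Cobalt Shipping BV.
Aggregating (R2): 0.2% + 4.05% + 0.8% = 5.05%.
5.05% exceeds the 5% threshold, so Luis is a related party to Cobalt Shipping BV.

Yes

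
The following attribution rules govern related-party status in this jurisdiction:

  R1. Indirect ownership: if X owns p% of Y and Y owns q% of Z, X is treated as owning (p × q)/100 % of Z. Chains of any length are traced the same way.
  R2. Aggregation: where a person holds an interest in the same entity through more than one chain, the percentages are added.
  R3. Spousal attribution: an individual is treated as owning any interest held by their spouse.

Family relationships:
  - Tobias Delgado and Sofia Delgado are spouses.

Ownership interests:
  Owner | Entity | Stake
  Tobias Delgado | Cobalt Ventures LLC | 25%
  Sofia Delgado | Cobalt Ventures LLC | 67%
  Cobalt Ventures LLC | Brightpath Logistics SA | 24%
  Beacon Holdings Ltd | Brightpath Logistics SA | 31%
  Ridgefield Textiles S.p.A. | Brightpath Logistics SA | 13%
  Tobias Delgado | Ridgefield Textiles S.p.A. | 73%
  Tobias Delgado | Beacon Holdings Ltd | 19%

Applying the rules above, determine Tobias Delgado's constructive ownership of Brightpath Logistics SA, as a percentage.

37.46%

By spousal attribution (R3), Tobias Delgado is treated as also owning Sofia Delgado's interest in Cobalt Ventures LLC, giving 25% + 67% = 92%.
Chain via Ridgefield Textiles S.p.A. (R1): 73% × 13% = 9.49% of Brightpath Logistics SA.
Chain via Cobalt Ventures LLC (R1): 92% × 24% = 22.08% of Brightpath Logistics SA.
Chain via Beacon Holdings Ltd (R1): 19% × 31% = 5.89% of Brightpath Logistics SA.
Aggregating (R2): 9.49% + 22.08% + 5.89% = 37.46%.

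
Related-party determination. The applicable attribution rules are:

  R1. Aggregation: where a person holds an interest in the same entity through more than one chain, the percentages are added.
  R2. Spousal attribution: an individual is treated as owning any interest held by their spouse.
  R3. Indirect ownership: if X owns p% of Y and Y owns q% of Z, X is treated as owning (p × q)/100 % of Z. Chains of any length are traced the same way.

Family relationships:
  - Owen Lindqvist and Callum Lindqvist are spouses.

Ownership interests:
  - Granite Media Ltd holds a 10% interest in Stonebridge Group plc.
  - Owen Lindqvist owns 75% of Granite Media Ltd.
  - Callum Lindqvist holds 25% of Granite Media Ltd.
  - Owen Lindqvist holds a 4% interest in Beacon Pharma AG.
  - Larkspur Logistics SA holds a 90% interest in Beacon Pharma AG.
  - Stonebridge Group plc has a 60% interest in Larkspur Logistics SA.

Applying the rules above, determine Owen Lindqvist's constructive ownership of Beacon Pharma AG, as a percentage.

By spousal attribution (R2), Owen Lindqvist is treated as also owning Callum Lindqvist's interest in Granite Media Ltd, giving 75% + 25% = 100%.
Chain via Granite Media Ltd → Stonebridge Group plc → Larkspur Logistics SA (R3): 100% × 10% × 60% × 90% = 5.4% of Beacon Pharma AG.
Direct interest in Beacon Pharma AG: 4%.
Aggregating (R1): 5.4% + 4% = 9.4%.

9.4%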